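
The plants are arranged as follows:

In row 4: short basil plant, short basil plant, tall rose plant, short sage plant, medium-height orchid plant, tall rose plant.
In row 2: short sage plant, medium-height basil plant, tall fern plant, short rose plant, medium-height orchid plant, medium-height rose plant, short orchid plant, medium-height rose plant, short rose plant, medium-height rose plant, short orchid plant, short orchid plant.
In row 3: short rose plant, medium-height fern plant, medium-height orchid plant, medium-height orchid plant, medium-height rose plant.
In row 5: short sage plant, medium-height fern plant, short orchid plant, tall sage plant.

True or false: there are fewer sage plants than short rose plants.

|sage plants| = 4.
|short rose plants| = 3.
The claim requires 4 < 3, which does not hold.

False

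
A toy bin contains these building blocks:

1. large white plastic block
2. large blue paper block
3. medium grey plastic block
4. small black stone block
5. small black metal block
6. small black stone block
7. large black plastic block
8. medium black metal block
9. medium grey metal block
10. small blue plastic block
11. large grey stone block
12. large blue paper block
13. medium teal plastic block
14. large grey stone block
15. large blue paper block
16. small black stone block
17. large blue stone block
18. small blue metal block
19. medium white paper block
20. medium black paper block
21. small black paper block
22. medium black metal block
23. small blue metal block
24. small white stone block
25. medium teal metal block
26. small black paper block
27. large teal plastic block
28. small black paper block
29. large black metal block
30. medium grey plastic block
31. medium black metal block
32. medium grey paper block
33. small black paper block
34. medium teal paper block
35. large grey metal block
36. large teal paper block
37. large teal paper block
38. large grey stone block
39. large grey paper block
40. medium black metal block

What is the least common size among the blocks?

small

Counts by size: large 15, medium 13, small 12.
The minimum is 12, held uniquely by small.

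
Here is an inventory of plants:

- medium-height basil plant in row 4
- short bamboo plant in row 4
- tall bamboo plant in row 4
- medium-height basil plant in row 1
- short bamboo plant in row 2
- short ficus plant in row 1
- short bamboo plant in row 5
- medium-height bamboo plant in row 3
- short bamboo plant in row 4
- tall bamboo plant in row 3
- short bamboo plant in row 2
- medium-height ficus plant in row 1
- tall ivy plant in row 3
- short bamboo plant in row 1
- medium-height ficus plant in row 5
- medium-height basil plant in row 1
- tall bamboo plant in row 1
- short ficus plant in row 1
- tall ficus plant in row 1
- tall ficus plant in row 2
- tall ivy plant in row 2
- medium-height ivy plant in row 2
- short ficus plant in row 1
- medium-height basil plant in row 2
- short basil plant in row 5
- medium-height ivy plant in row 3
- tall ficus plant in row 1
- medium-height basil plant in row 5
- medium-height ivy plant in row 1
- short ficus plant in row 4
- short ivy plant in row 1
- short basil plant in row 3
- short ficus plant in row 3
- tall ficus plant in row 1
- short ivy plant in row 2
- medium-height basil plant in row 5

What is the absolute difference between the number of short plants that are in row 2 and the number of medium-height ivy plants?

0

short plants in row 2: 3. medium-height ivy plants: 3.
|3 − 3| = 3 − 3 = 0.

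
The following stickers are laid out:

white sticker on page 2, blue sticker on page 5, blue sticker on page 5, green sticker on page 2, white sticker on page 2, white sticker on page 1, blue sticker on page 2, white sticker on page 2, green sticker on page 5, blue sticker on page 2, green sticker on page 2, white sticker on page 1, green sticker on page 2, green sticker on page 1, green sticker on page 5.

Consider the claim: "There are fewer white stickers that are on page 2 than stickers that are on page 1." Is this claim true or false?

False

white stickers on page 2: 3.
stickers on page 1: 3.
The claim requires 3 < 3, which does not hold.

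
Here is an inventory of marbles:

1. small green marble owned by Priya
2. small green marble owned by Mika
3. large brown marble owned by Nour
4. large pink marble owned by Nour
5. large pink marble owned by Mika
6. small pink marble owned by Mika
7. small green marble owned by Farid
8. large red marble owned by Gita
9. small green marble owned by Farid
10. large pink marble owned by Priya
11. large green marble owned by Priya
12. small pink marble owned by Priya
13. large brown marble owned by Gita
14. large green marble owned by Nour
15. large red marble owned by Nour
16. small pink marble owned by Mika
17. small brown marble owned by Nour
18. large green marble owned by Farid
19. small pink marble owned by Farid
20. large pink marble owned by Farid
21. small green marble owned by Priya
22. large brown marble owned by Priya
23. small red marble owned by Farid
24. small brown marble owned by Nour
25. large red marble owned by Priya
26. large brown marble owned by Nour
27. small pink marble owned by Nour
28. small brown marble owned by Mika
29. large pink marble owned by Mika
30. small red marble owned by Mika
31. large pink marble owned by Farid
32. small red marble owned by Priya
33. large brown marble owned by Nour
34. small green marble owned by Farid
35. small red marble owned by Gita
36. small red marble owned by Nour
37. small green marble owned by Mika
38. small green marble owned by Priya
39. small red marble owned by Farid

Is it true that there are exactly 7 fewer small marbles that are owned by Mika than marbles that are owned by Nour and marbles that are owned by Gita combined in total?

small marbles owned by Mika: 6.
marbles owned by Nour: 10; marbles owned by Gita: 3; combined: 10 + 3 = 13.
The claim requires 13 − 6 (= 7) to equal 7, which holds.

True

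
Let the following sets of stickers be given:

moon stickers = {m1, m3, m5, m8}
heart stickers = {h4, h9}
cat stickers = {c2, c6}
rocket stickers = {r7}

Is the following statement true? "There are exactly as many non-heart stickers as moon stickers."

There are 7 non-heart stickers.
There are 4 moon stickers.
The claim requires 7 = 4, which does not hold.

False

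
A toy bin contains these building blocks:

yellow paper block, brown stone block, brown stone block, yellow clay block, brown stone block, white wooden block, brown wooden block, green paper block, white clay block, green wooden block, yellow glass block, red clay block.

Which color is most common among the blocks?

Counts by color: brown 4, yellow 3, white 2, green 2, red 1.
The maximum is 4, held uniquely by brown.

brown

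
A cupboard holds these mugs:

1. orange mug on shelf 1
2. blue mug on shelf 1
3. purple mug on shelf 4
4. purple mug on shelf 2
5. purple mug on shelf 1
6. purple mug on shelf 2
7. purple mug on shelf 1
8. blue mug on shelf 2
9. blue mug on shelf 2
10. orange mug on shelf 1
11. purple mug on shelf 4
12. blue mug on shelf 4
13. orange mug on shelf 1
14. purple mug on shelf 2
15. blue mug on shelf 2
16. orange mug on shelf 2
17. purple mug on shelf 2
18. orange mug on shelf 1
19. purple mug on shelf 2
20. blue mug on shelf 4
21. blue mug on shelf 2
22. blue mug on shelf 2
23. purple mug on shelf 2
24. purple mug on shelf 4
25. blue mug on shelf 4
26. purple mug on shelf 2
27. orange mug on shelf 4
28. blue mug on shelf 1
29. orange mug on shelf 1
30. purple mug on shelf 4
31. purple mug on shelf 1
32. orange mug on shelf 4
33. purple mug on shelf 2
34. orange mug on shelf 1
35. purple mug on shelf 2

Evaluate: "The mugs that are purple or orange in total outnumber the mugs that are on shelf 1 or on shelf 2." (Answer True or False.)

|mugs that are purple or orange| = 25.
|mugs on shelf 1 or on shelf 2| = 26.
The claim requires 25 > 26, which does not hold.

False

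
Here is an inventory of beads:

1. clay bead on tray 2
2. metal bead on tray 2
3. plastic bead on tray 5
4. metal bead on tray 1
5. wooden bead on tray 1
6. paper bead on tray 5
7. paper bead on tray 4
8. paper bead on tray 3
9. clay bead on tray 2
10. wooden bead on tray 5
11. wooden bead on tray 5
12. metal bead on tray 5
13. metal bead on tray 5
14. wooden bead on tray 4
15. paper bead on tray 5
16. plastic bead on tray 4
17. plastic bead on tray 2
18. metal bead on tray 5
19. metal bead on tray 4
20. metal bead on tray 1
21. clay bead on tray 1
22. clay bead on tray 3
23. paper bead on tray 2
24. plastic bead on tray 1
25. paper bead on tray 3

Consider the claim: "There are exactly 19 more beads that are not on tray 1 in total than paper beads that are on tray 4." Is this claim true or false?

True

|beads that are not on tray 1| = 20.
|paper beads on tray 4| = 1.
The claim requires 20 − 1 (= 19) to equal 19, which holds.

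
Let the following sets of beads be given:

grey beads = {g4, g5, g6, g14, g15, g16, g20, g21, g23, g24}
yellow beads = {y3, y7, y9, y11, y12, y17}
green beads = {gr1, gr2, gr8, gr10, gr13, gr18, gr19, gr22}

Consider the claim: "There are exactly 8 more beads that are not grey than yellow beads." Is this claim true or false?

True

|beads that are not grey| = 14.
|yellow beads| = 6.
The claim requires 14 − 6 (= 8) to equal 8, which holds.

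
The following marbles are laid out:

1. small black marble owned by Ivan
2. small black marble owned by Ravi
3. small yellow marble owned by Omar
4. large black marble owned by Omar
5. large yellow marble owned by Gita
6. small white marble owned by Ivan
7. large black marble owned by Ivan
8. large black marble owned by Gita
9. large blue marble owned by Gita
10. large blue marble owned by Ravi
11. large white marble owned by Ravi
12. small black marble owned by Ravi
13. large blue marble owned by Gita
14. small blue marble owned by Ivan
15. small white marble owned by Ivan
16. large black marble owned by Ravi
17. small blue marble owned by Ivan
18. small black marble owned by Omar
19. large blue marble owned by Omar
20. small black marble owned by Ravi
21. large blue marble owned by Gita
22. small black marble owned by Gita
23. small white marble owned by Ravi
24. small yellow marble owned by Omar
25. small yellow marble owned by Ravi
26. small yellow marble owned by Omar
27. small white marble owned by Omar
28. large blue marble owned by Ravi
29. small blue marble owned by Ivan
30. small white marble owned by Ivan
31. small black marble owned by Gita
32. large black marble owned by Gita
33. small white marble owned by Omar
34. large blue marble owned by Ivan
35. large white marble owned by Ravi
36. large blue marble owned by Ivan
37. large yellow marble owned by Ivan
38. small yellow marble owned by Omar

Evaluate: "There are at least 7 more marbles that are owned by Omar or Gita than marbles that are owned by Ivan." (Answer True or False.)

False

|marbles owned by Omar or Gita| = 17.
|marbles owned by Ivan| = 11.
The claim requires 17 − 11 = 6 ≥ 7, which does not hold.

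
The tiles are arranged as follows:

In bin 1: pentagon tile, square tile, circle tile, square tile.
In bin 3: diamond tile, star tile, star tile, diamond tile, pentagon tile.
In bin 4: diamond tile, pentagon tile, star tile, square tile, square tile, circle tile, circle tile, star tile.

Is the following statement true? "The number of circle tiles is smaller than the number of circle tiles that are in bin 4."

False

There are 3 circle tiles.
There are 2 circle tiles in bin 4.
The claim requires 3 < 2, which does not hold.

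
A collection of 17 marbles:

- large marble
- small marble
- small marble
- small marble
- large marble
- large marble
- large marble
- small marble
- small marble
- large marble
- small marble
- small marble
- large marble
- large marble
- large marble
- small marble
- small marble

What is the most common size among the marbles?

Counts by size: small 9, large 8.
The maximum is 9, held uniquely by small.

small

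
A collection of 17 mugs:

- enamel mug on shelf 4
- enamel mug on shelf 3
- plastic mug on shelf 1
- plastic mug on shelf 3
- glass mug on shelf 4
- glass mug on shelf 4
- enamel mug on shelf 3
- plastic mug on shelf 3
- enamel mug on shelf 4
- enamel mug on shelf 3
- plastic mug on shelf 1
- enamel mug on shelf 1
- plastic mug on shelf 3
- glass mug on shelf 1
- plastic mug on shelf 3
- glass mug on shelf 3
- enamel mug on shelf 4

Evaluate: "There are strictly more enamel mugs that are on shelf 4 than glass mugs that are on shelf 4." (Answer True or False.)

True

enamel mugs on shelf 4: 3.
glass mugs on shelf 4: 2.
The claim requires 3 > 2, which holds.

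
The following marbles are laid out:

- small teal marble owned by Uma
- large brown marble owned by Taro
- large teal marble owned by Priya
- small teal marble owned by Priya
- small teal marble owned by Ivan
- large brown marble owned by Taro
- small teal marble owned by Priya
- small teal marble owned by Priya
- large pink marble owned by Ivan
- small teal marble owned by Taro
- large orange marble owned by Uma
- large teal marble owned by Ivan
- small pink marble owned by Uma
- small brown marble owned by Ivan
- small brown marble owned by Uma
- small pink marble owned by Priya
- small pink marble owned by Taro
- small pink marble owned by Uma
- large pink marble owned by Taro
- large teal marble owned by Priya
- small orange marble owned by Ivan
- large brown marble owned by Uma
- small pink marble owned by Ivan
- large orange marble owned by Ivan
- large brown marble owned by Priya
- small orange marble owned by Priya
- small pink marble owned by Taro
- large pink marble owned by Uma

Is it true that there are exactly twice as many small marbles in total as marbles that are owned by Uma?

False

small marbles: 16.
marbles owned by Uma: 7.
The claim requires 16 = 2 × 7 = 14, which does not hold.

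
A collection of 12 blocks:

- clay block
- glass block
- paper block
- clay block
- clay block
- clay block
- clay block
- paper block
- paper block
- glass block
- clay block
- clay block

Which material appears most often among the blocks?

Counts by material: clay 7, paper 3, glass 2.
The maximum is 7, held uniquely by clay.

clay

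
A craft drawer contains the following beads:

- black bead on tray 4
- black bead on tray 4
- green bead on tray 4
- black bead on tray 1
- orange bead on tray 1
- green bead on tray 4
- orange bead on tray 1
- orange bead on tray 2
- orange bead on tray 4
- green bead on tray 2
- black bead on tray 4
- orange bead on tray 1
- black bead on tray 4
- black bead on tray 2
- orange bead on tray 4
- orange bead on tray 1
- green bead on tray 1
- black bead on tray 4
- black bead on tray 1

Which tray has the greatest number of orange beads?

tray 1

Counts by tray (restricted to orange beads): tray 1→4, tray 4→2, tray 2→1.
The maximum is 4, held uniquely by tray 1.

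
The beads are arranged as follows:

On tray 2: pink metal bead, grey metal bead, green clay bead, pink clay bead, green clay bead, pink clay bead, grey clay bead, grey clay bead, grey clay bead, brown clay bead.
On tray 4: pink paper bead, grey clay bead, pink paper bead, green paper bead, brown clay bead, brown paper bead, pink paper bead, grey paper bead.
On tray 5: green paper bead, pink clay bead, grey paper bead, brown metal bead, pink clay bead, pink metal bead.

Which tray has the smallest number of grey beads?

tray 5

Counts by tray (restricted to grey beads): tray 2→4, tray 4→2, tray 5→1.
The minimum is 1, held uniquely by tray 5.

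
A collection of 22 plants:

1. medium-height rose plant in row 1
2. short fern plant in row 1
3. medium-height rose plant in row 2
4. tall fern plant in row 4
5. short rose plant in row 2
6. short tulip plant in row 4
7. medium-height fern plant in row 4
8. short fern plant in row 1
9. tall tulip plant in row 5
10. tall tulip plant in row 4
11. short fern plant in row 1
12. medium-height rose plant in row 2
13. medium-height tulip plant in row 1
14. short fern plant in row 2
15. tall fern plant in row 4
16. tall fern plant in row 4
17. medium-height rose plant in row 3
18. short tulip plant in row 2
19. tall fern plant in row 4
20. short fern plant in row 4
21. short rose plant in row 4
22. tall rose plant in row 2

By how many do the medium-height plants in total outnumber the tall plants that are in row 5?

5

medium-height plants: 6.
tall plants in row 5: 1.
6 − 1 = 5.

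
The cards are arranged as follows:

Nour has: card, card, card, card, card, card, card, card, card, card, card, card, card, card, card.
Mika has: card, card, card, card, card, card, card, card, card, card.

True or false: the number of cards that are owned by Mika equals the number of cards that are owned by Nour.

False

|cards owned by Mika| = 10.
|cards owned by Nour| = 15.
The claim requires 10 = 15, which does not hold.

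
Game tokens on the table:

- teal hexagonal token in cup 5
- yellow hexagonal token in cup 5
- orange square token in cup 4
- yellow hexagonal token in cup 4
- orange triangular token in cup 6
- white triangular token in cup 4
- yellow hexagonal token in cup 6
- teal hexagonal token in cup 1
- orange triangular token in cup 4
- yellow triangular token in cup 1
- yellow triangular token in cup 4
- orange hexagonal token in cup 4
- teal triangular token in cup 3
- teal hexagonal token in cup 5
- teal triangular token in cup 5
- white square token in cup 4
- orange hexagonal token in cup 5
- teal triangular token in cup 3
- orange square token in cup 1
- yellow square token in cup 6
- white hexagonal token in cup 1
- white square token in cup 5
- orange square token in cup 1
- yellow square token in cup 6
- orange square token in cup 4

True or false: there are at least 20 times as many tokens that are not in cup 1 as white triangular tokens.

True

tokens that are not in cup 1: 20.
white triangular tokens: 1.
The claim requires 20 ≥ 20 × 1 = 20, which holds.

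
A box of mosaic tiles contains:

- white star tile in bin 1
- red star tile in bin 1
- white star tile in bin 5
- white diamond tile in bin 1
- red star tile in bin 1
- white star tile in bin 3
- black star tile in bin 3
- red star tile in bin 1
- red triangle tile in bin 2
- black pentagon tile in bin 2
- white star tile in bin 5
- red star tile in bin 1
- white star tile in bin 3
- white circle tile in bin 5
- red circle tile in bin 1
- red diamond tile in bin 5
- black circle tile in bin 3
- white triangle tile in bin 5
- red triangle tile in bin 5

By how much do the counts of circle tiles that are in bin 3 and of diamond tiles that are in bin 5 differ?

circle tiles in bin 3: 1. diamond tiles in bin 5: 1.
|1 − 1| = 1 − 1 = 0.

0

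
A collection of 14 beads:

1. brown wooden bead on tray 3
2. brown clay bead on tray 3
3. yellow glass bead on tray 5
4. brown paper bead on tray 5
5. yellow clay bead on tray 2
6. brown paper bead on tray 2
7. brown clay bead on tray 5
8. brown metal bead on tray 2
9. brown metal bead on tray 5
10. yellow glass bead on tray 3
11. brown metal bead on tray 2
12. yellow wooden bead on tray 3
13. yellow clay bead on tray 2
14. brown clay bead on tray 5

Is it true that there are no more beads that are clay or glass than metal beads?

|beads that are clay or glass| = 7.
|metal beads| = 3.
The claim requires 7 ≤ 3, which does not hold.

False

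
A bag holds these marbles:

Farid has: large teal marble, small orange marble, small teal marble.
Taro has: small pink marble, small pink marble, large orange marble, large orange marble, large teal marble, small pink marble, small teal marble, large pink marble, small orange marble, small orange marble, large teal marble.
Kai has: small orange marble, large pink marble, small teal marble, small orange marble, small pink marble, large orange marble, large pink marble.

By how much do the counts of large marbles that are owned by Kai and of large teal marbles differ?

0

large marbles owned by Kai: 3. large teal marbles: 3.
|3 − 3| = 3 − 3 = 0.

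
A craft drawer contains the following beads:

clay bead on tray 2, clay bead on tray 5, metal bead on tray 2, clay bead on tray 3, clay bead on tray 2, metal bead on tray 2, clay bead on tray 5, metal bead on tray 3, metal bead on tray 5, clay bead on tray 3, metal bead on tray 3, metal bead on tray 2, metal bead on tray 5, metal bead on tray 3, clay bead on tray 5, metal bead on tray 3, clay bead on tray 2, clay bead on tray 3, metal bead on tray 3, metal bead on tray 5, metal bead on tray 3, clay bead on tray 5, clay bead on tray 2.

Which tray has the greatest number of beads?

tray 3

Counts by tray: tray 3→9, tray 5→7, tray 2→7.
The maximum is 9, held uniquely by tray 3.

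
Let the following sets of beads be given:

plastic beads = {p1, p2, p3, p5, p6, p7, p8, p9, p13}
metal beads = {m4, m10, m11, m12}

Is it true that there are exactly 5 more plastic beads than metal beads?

plastic beads: 9.
metal beads: 4.
The claim requires 9 − 4 (= 5) to equal 5, which holds.

True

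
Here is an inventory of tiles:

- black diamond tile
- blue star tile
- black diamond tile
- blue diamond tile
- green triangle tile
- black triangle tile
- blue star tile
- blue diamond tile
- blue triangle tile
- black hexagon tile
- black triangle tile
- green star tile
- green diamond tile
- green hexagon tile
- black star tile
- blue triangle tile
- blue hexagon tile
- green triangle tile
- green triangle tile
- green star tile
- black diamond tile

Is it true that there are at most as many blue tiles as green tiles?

True

|blue tiles| = 7.
|green tiles| = 7.
The claim requires 7 ≤ 7, which holds.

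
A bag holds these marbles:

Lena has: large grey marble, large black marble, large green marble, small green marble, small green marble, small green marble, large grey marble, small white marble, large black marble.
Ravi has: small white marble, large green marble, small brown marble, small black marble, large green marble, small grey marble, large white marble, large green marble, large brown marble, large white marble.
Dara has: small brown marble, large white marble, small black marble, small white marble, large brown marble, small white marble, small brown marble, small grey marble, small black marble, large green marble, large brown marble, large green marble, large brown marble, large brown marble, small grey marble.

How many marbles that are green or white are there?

16

green: 9; white: 7; together 9 + 7 = 16.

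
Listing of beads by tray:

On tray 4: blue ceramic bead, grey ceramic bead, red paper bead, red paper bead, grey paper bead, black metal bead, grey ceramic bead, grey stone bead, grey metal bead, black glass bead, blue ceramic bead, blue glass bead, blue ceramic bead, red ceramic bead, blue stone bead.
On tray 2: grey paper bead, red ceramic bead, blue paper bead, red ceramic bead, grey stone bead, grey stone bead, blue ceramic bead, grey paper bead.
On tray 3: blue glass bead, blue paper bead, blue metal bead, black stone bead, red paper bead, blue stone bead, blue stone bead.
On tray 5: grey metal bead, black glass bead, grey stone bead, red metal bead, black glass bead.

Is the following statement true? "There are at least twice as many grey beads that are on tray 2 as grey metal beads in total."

grey beads on tray 2: 4.
grey metal beads: 2.
The claim requires 4 ≥ 2 × 2 = 4, which holds.

True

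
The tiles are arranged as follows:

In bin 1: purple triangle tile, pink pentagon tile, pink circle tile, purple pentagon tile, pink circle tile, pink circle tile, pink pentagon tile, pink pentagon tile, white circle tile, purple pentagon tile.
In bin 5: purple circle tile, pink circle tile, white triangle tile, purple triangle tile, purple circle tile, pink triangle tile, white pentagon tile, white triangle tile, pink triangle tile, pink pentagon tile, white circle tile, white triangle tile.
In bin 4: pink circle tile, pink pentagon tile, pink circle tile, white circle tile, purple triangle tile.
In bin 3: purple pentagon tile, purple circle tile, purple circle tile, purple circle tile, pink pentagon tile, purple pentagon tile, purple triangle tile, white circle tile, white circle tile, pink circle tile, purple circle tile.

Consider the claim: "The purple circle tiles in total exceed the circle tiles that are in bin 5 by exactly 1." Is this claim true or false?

False

There are 6 purple circle tiles.
There are 4 circle tiles in bin 5.
The claim requires 6 − 4 (= 2) to equal 1, which does not hold.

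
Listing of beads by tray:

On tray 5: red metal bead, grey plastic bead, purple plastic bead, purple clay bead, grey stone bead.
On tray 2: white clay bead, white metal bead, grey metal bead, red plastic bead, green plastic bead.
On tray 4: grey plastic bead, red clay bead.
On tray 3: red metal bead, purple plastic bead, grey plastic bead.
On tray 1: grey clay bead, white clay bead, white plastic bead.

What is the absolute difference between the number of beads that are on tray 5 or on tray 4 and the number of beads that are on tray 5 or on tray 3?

1

beads on tray 5 or on tray 4: 7. beads on tray 5 or on tray 3: 8.
|7 − 8| = 8 − 7 = 1.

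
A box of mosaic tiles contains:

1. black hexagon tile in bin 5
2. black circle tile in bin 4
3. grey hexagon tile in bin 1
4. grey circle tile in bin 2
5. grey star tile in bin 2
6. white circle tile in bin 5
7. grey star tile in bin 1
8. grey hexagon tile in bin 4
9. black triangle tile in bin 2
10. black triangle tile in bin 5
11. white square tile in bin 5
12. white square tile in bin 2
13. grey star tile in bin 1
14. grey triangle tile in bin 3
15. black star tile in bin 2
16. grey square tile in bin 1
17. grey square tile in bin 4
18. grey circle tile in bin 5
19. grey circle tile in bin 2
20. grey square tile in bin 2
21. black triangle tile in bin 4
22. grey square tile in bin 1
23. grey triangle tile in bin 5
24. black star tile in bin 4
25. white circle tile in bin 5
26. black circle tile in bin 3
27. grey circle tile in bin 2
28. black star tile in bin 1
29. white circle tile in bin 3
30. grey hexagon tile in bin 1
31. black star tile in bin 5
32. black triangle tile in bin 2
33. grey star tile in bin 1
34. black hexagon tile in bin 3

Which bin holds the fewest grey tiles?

bin 3

Counts by bin (restricted to grey tiles): bin 1→7, bin 2→5, bin 4→2, bin 5→2, bin 3→1.
The minimum is 1, held uniquely by bin 3.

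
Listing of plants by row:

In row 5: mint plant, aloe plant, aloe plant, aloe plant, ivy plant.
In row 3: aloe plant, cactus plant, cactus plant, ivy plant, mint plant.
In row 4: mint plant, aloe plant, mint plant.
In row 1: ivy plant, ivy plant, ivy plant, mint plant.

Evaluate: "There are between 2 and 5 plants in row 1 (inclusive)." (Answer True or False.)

True

|plants in row 1| = 4.
The claim requires 2 ≤ 4 ≤ 5, which holds.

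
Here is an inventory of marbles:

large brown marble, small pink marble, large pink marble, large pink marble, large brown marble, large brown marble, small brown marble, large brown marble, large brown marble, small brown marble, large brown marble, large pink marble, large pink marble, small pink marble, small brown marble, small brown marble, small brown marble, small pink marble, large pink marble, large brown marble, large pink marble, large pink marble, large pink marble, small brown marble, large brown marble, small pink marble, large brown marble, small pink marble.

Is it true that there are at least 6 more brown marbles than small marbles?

|brown marbles| = 15.
|small marbles| = 11.
The claim requires 15 − 11 = 4 ≥ 6, which does not hold.

False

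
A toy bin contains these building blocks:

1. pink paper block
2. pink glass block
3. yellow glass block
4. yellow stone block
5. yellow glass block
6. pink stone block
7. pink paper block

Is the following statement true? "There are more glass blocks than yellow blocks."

False

glass blocks: 3.
yellow blocks: 3.
The claim requires 3 > 3, which does not hold.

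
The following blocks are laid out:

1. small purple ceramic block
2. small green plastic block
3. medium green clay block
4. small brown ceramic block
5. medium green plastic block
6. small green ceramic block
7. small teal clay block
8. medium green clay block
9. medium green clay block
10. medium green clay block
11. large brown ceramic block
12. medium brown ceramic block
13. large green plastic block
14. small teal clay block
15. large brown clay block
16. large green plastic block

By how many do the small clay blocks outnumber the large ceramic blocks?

small clay blocks: 2.
large ceramic blocks: 1.
2 − 1 = 1.

1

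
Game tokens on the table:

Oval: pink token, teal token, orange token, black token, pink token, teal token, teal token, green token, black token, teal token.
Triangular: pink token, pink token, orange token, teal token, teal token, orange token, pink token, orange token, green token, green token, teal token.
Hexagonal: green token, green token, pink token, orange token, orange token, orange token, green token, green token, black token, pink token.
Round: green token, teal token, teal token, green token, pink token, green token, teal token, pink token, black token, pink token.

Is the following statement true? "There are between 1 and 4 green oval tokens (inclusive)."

True

green oval tokens: 1.
The claim requires 1 ≤ 1 ≤ 4, which holds.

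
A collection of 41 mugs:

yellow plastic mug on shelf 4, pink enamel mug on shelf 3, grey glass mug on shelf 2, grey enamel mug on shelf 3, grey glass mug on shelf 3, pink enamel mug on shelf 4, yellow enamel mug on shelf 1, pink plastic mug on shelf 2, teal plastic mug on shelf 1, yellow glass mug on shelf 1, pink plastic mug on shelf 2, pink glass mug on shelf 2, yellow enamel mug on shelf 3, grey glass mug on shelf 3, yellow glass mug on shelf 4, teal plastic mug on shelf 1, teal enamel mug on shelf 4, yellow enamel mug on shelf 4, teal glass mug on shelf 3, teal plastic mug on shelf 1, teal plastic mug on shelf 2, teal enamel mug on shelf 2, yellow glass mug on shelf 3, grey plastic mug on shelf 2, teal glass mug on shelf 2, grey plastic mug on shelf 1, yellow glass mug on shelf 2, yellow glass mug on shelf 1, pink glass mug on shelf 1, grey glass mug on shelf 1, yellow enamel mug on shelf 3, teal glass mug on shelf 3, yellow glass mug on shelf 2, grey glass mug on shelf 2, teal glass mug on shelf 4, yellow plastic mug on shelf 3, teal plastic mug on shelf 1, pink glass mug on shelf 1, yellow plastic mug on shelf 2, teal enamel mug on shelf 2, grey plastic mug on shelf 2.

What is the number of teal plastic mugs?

5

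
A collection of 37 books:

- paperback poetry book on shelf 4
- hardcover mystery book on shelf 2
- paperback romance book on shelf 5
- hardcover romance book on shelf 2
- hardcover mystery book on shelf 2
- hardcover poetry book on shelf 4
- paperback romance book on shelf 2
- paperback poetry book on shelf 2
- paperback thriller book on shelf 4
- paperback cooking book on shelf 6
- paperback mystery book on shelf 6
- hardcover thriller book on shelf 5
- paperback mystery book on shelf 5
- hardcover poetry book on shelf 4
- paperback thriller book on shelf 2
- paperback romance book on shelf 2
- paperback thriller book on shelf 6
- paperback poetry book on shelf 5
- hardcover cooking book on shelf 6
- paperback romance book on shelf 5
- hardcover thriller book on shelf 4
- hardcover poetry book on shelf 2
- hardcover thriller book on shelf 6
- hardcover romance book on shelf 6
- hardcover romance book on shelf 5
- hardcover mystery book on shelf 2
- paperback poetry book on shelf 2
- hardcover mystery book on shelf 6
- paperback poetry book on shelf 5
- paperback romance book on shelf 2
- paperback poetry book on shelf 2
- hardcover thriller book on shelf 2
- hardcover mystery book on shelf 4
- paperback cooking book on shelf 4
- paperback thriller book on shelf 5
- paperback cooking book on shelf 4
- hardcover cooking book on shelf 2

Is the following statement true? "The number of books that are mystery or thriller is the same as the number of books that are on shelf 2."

False

|books that are mystery or thriller| = 15.
|books on shelf 2| = 14.
The claim requires 15 = 14, which does not hold.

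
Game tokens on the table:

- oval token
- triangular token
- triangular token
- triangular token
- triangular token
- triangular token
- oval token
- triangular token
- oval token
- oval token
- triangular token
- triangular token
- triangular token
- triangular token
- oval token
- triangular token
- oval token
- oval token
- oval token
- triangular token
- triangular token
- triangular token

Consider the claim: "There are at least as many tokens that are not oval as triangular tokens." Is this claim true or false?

tokens that are not oval: 14.
triangular tokens: 14.
The claim requires 14 ≥ 14, which holds.

True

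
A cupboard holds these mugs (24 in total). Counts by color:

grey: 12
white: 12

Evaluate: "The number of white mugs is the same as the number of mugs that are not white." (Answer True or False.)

True

white mugs: 12.
mugs that are not white: 12.
The claim requires 12 = 12, which holds.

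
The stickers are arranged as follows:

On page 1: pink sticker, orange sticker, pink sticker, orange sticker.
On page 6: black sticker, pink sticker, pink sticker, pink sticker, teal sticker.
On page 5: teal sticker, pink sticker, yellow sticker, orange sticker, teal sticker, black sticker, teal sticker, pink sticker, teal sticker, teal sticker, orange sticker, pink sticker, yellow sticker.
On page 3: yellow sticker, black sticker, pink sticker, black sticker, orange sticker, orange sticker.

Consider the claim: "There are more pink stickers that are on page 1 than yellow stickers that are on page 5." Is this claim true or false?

There are 2 pink stickers on page 1.
There are 2 yellow stickers on page 5.
The claim requires 2 > 2, which does not hold.

False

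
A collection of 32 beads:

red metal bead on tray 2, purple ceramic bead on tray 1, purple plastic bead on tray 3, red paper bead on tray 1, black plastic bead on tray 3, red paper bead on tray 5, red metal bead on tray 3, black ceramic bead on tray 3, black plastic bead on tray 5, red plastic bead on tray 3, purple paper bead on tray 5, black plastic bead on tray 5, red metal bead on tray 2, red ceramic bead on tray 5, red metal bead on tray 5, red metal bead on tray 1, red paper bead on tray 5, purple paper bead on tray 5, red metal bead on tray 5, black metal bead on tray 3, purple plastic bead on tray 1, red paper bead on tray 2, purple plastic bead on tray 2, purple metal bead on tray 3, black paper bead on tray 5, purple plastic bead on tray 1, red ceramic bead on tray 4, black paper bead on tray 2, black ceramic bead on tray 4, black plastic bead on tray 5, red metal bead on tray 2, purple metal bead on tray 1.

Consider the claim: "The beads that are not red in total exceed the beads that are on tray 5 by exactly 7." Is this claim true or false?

True

There are 18 beads that are not red.
There are 11 beads on tray 5.
The claim requires 18 − 11 (= 7) to equal 7, which holds.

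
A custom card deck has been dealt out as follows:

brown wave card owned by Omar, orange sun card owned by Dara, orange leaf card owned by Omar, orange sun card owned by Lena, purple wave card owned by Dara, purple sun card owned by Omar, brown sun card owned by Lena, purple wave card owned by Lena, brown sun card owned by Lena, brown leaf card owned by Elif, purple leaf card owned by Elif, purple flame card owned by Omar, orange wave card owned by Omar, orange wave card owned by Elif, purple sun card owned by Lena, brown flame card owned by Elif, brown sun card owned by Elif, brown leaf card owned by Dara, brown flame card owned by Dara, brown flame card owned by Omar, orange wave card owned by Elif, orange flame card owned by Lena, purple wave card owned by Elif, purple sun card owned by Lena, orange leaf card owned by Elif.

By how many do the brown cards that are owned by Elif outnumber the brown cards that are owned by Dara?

brown cards owned by Elif: 3.
brown cards owned by Dara: 2.
3 − 2 = 1.

1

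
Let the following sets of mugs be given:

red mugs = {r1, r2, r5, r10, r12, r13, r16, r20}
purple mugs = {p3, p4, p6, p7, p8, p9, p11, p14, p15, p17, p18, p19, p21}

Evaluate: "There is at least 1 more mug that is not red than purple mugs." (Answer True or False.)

|mugs that are not red| = 13.
|purple mugs| = 13.
The claim requires 13 − 13 = 0 ≥ 1, which does not hold.

False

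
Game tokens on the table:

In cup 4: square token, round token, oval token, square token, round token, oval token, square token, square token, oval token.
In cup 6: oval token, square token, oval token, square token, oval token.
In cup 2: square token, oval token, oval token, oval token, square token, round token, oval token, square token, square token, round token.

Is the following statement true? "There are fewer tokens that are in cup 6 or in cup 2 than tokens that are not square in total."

False

|tokens in cup 6 or in cup 2| = 15.
|tokens that are not square| = 14.
The claim requires 15 < 14, which does not hold.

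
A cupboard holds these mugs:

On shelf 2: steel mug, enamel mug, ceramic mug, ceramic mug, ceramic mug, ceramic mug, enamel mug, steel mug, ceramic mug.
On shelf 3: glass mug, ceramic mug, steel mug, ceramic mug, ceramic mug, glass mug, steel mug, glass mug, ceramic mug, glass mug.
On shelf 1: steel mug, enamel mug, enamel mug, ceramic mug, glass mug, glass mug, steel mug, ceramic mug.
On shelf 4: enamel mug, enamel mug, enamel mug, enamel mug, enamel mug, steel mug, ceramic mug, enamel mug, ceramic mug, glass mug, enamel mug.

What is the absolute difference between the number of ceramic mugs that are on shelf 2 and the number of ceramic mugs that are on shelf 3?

ceramic mugs on shelf 2: 5. ceramic mugs on shelf 3: 4.
|5 − 4| = 5 − 4 = 1.

1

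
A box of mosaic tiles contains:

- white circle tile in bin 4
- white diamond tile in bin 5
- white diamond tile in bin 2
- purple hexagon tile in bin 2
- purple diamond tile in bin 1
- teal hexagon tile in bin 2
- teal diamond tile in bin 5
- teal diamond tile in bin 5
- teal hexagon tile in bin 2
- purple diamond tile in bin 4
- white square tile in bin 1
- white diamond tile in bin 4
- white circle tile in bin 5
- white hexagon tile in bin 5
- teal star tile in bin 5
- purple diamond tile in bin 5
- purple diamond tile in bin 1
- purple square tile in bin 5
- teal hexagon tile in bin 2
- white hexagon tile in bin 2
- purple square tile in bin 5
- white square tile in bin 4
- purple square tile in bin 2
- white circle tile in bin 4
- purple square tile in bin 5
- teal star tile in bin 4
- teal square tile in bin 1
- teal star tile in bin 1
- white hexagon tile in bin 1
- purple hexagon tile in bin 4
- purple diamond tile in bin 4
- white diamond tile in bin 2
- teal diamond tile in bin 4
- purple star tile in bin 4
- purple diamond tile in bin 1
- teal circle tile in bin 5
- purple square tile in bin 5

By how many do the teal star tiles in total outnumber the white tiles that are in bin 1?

teal star tiles: 3.
white tiles in bin 1: 2.
3 − 2 = 1.

1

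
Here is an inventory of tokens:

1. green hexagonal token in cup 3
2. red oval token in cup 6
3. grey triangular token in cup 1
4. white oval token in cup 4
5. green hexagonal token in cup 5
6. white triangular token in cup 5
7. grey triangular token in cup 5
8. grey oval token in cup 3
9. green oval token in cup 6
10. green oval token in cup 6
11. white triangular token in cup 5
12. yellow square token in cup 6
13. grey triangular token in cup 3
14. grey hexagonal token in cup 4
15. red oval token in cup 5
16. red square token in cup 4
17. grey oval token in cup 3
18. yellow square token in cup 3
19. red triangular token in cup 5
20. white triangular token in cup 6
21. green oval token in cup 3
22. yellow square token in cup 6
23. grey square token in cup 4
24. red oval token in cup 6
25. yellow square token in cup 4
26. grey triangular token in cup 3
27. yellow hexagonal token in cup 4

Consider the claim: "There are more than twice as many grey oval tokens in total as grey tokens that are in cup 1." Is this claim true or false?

grey oval tokens: 2.
grey tokens in cup 1: 1.
The claim requires 2 > 2 × 1 = 2, which does not hold.

False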